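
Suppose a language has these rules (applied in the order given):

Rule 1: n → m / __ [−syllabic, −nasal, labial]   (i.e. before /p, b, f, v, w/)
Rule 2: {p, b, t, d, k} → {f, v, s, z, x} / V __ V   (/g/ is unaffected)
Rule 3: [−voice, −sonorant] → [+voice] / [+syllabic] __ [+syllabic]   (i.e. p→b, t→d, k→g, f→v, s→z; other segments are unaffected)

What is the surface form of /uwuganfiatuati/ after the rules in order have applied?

uwugamfiazuazi

Rule 1 (nasal place assimilation): /n/ precedes the labial consonant /f/, so it assimilates in place to [m]. /uwuganfiatuati/ → uwugamfiatuati.
Rule 2 (intervocalic spirantization): /t/ is a stop between vowels /a/ and /u/, so it spirantizes to the fricative [s]. /t/ is a stop between vowels /a/ and /i/, so it spirantizes to the fricative [s]. /uwugamfiatuati/ → uwugamfiasuasi.
Rule 3 (intervocalic voicing): /s/ is a voiceless obstruent between vowels /a/ and /u/, so it voices to [z]. /s/ is a voiceless obstruent between vowels /a/ and /i/, so it voices to [z]. /uwugamfiasuasi/ → uwugamfiazuazi.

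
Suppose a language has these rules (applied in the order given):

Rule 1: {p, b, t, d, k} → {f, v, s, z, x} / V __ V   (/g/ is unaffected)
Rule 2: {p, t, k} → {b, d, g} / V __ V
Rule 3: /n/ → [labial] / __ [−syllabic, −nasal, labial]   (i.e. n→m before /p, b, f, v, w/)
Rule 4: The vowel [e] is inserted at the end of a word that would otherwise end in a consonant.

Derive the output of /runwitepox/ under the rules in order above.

Rule 1 (intervocalic spirantization): /t/ is a stop between vowels /i/ and /e/, so it spirantizes to the fricative [s]. /p/ is a stop between vowels /e/ and /o/, so it spirantizes to the fricative [f]. /runwitepox/ → runwisefox.
Rule 2 (intervocalic voicing): no segment meets the environment; /runwisefox/ is unchanged.
Rule 3 (nasal place assimilation): /n/ precedes the labial consonant /w/, so it assimilates in place to [m]. /runwisefox/ → rumwisefox.
Rule 4 (final e-epenthesis): the form ends in the consonant /x/, so [e] is inserted word-finally. /rumwisefox/ → rumwisefoxe.

rumwisefoxe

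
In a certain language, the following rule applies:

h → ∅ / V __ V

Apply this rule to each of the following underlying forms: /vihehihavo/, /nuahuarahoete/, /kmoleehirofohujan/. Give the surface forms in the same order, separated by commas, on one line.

/vihehihavo/: /h/ occurs between vowels /i/ and /e/, so it deletes. /h/ occurs between vowels /e/ and /i/, so it deletes. /h/ occurs between vowels /i/ and /a/, so it deletes. → [vieiavo].
/nuahuarahoete/: /h/ occurs between vowels /a/ and /u/, so it deletes. /h/ occurs between vowels /a/ and /o/, so it deletes. → [nuauaraoete].
/kmoleehirofohujan/: /h/ occurs between vowels /e/ and /i/, so it deletes. /h/ occurs between vowels /o/ and /u/, so it deletes. → [kmoleeirofoujan].

vieiavo, nuauaraoete, kmoleeirofoujan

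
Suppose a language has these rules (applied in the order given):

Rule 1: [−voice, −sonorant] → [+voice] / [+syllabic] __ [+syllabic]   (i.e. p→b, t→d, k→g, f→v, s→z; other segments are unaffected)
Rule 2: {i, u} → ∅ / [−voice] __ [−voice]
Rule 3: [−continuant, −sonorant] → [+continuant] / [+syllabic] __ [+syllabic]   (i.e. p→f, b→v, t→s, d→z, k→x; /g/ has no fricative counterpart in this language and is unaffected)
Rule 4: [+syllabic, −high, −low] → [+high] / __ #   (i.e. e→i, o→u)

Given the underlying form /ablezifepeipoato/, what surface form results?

Rule 1 (intervocalic voicing): /f/ is a voiceless obstruent between vowels /i/ and /e/, so it voices to [v]. /p/ is a voiceless obstruent between vowels /e/ and /e/, so it voices to [b]. /p/ is a voiceless obstruent between vowels /i/ and /o/, so it voices to [b]. /t/ is a voiceless obstruent between vowels /a/ and /o/, so it voices to [d]. /ablezifepeipoato/ → ablezivebeiboado.
Rule 2 (high vowel syncope): no segment meets the environment; /ablezivebeiboado/ is unchanged.
Rule 3 (intervocalic spirantization): /b/ is a stop between vowels /e/ and /e/, so it spirantizes to the fricative [v]. /b/ is a stop between vowels /i/ and /o/, so it spirantizes to the fricative [v]. /d/ is a stop between vowels /a/ and /o/, so it spirantizes to the fricative [z]. /ablezivebeiboado/ → ableziveveivoazo.
Rule 4 (final vowel raising): /o/ is a mid vowel in word-final position, so it raises to [u]. /ableziveveivoazo/ → ableziveveivoazu.

ableziveveivoazu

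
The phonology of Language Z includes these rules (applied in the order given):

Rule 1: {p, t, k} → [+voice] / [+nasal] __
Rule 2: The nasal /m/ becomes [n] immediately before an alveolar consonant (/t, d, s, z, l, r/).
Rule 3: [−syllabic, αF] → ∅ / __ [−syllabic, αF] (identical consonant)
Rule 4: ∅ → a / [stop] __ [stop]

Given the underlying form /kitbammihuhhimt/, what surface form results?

kitabamihuhind

Rule 1 (post-nasal voicing): /t/ is a voiceless stop immediately after the nasal /m/, so it voices to [d]. /kitbammihuhhimt/ → kitbammihuhhimd.
Rule 2 (nasal place assimilation): /m/ precedes the alveolar consonant /d/, so it assimilates in place to [n]. /kitbammihuhhimd/ → kitbammihuhhind.
Rule 3 (degemination): /mm/ is a geminate; the first /m/ deletes. /hh/ is a geminate; the first /h/ deletes. /kitbammihuhhind/ → kitbamihuhind.
Rule 4 (stop-cluster a-epenthesis): /t/ and /b/ form a stop–stop cluster, so [a] is inserted between them. /kitbamihuhind/ → kitabamihuhind.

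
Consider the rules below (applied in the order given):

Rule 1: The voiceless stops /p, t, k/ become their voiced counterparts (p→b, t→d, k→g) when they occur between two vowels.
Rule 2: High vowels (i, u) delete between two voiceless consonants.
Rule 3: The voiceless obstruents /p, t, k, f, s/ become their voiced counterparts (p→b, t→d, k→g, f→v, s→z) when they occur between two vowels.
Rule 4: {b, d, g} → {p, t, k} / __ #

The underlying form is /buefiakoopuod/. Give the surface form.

Rule 1 (intervocalic voicing): /k/ is a voiceless stop between vowels /a/ and /o/, so it voices to [g]. /p/ is a voiceless stop between vowels /o/ and /u/, so it voices to [b]. /buefiakoopuod/ → buefiagoobuod.
Rule 2 (high vowel syncope): no segment meets the environment; /buefiagoobuod/ is unchanged.
Rule 3 (intervocalic voicing): /f/ is a voiceless obstruent between vowels /e/ and /i/, so it voices to [v]. /buefiagoobuod/ → bueviagoobuod.
Rule 4 (final devoicing): /d/ is a voiced stop in word-final position, so it devoices to [t]. /bueviagoobuod/ → bueviagoobuot.

bueviagoobuot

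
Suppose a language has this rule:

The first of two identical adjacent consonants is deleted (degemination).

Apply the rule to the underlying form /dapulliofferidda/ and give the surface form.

/ll/ is a geminate; the first /l/ deletes.
/ff/ is a geminate; the first /f/ deletes.
/dd/ is a geminate; the first /d/ deletes.
Surface form: [dapulioferida].

dapulioferida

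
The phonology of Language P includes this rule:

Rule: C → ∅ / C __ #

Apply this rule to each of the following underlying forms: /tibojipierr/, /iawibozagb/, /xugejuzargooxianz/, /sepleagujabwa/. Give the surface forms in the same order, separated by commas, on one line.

tibojipier, iawibozag, xugejuzargooxian, sepleagujabwa

/tibojipierr/: /r/ is the second consonant of a word-final cluster /rr/, so it deletes. → [tibojipier].
/iawibozagb/: /b/ is the second consonant of a word-final cluster /gb/, so it deletes. → [iawibozag].
/xugejuzargooxianz/: /z/ is the second consonant of a word-final cluster /nz/, so it deletes. → [xugejuzargooxian].
/sepleagujabwa/: the rule's environment is not met; surfaces unchanged as [sepleagujabwa].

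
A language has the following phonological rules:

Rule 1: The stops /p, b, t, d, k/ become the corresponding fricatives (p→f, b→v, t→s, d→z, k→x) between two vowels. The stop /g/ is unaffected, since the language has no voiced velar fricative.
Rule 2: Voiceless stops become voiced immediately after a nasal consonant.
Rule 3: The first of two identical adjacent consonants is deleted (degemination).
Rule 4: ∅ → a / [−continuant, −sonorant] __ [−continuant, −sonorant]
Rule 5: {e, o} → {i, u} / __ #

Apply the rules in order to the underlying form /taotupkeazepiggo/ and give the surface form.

taosupakeazefigu

Rule 1 (intervocalic spirantization): /t/ is a stop between vowels /o/ and /u/, so it spirantizes to the fricative [s]. /p/ is a stop between vowels /e/ and /i/, so it spirantizes to the fricative [f]. /taotupkeazepiggo/ → taosupkeazefiggo.
Rule 2 (post-nasal voicing): no segment meets the environment; /taosupkeazefiggo/ is unchanged.
Rule 3 (degemination): /gg/ is a geminate; the first /g/ deletes. /taosupkeazefiggo/ → taosupkeazefigo.
Rule 4 (stop-cluster a-epenthesis): /p/ and /k/ form a stop–stop cluster, so [a] is inserted between them. /taosupkeazefigo/ → taosupakeazefigo.
Rule 5 (final vowel raising): /o/ is a mid vowel in word-final position, so it raises to [u]. /taosupakeazefigo/ → taosupakeazefigu.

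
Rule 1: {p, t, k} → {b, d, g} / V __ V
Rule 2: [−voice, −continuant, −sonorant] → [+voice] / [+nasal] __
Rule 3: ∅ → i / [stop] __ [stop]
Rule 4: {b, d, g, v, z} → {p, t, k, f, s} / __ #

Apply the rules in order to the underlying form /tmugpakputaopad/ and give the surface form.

Rule 1 (intervocalic voicing): /t/ is a voiceless stop between vowels /u/ and /a/, so it voices to [d]. /p/ is a voiceless stop between vowels /o/ and /a/, so it voices to [b]. /tmugpakputaopad/ → tmugpakpudaobad.
Rule 2 (post-nasal voicing): no segment meets the environment; /tmugpakpudaobad/ is unchanged.
Rule 3 (stop-cluster i-epenthesis): /g/ and /p/ form a stop–stop cluster, so [i] is inserted between them. /k/ and /p/ form a stop–stop cluster, so [i] is inserted between them. /tmugpakpudaobad/ → tmugipakipudaobad.
Rule 4 (final devoicing): /d/ is a voiced obstruent in word-final position, so it devoices to [t]. /tmugipakipudaobad/ → tmugipakipudaobat.

tmugipakipudaobat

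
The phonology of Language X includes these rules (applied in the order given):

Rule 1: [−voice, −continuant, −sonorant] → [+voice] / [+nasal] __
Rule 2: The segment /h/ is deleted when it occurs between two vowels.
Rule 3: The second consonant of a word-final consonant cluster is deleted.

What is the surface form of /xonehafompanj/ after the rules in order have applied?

xoneafomban

Rule 1 (post-nasal voicing): /p/ is a voiceless stop immediately after the nasal /m/, so it voices to [b]. /xonehafompanj/ → xonehafombanj.
Rule 2 (intervocalic h-deletion): /h/ occurs between vowels /e/ and /a/, so it deletes. /xonehafombanj/ → xoneafombanj.
Rule 3 (final cluster simplification): /j/ is the second consonant of a word-final cluster /nj/, so it deletes. /xoneafombanj/ → xoneafomban.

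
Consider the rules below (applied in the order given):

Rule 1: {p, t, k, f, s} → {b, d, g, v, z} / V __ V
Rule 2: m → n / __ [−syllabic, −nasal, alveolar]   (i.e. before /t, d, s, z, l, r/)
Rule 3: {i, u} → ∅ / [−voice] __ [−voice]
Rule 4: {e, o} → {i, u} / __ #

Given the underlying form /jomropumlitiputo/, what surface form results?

jonrobunlidibudu

Rule 1 (intervocalic voicing): /p/ is a voiceless obstruent between vowels /o/ and /u/, so it voices to [b]. /t/ is a voiceless obstruent between vowels /i/ and /i/, so it voices to [d]. /p/ is a voiceless obstruent between vowels /i/ and /u/, so it voices to [b]. /t/ is a voiceless obstruent between vowels /u/ and /o/, so it voices to [d]. /jomropumlitiputo/ → jomrobumlidibudo.
Rule 2 (nasal place assimilation): /m/ precedes the alveolar consonant /r/, so it assimilates in place to [n]. /m/ precedes the alveolar consonant /l/, so it assimilates in place to [n]. /jomrobumlidibudo/ → jonrobunlidibudo.
Rule 3 (high vowel syncope): no segment meets the environment; /jonrobunlidibudo/ is unchanged.
Rule 4 (final vowel raising): /o/ is a mid vowel in word-final position, so it raises to [u]. /jonrobunlidibudo/ → jonrobunlidibudu.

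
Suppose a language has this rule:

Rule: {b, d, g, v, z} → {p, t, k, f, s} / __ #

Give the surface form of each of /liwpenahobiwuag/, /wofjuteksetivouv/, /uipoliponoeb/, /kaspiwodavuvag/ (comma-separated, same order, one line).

/liwpenahobiwuag/: /g/ is a voiced obstruent in word-final position, so it devoices to [k]. → [liwpenahobiwuak].
/wofjuteksetivouv/: /v/ is a voiced obstruent in word-final position, so it devoices to [f]. → [wofjuteksetivouf].
/uipoliponoeb/: /b/ is a voiced obstruent in word-final position, so it devoices to [p]. → [uipoliponoep].
/kaspiwodavuvag/: /g/ is a voiced obstruent in word-final position, so it devoices to [k]. → [kaspiwodavuvak].

liwpenahobiwuak, wofjuteksetivouf, uipoliponoep, kaspiwodavuvak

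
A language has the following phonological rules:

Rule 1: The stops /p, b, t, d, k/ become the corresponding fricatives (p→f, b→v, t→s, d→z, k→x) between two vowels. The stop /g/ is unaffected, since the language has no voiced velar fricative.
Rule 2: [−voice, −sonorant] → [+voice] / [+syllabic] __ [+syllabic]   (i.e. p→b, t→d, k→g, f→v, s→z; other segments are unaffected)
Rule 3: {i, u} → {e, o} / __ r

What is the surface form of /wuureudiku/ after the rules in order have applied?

Rule 1 (intervocalic spirantization): /d/ is a stop between vowels /u/ and /i/, so it spirantizes to the fricative [z]. /k/ is a stop between vowels /i/ and /u/, so it spirantizes to the fricative [x]. /wuureudiku/ → wuureuzixu.
Rule 2 (intervocalic voicing): no segment meets the environment; /wuureuzixu/ is unchanged.
Rule 3 (pre-rhotic lowering): /u/ is a high vowel immediately before /r/, so it lowers to [o]. /wuureuzixu/ → wuoreuzixu.

wuoreuzixu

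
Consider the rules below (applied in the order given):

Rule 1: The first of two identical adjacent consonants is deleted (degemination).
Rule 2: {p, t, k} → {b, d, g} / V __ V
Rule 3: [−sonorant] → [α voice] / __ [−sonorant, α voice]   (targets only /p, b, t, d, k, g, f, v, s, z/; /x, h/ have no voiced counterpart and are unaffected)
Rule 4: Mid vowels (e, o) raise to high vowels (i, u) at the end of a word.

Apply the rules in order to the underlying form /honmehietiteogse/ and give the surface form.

honmehiedideoksi

Rule 1 (degemination): no segment meets the environment; /honmehietiteogse/ is unchanged.
Rule 2 (intervocalic voicing): /t/ is a voiceless stop between vowels /e/ and /i/, so it voices to [d]. /t/ is a voiceless stop between vowels /i/ and /e/, so it voices to [d]. /honmehietiteogse/ → honmehiedideogse.
Rule 3 (regressive voicing assimilation): /g/ precedes the voiceless obstruent /s/, so it devoices to [k] by assimilation. /honmehiedideogse/ → honmehiedideokse.
Rule 4 (final vowel raising): /e/ is a mid vowel in word-final position, so it raises to [i]. /honmehiedideokse/ → honmehiedideoksi.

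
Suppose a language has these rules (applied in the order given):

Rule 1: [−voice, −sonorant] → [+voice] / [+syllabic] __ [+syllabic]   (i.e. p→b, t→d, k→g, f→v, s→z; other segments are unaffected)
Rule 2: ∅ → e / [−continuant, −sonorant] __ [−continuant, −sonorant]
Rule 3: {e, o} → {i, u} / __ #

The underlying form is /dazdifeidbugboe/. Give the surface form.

dazdiveidebugeboi

Rule 1 (intervocalic voicing): /f/ is a voiceless obstruent between vowels /i/ and /e/, so it voices to [v]. /dazdifeidbugboe/ → dazdiveidbugboe.
Rule 2 (stop-cluster e-epenthesis): /d/ and /b/ form a stop–stop cluster, so [e] is inserted between them. /g/ and /b/ form a stop–stop cluster, so [e] is inserted between them. /dazdiveidbugboe/ → dazdiveidebugeboe.
Rule 3 (final vowel raising): /e/ is a mid vowel in word-final position, so it raises to [i]. /dazdiveidebugeboe/ → dazdiveidebugeboi.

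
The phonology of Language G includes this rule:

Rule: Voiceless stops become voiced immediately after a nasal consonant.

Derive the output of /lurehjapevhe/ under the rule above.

lurehjapevhe

No segment of /lurehjapevhe/ meets the structural description of the rule, so the form surfaces unchanged.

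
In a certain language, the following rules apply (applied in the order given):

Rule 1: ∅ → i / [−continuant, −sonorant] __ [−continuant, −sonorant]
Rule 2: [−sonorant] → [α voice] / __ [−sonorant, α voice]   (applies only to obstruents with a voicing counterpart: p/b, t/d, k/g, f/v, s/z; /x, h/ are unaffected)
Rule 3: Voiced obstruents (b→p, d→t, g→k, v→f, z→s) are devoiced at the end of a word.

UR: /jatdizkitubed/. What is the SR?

jatidiskitubet

Rule 1 (stop-cluster i-epenthesis): /t/ and /d/ form a stop–stop cluster, so [i] is inserted between them. /jatdizkitubed/ → jatidizkitubed.
Rule 2 (regressive voicing assimilation): /z/ precedes the voiceless obstruent /k/, so it devoices to [s] by assimilation. /jatidizkitubed/ → jatidiskitubed.
Rule 3 (final devoicing): /d/ is a voiced obstruent in word-final position, so it devoices to [t]. /jatidiskitubed/ → jatidiskitubet.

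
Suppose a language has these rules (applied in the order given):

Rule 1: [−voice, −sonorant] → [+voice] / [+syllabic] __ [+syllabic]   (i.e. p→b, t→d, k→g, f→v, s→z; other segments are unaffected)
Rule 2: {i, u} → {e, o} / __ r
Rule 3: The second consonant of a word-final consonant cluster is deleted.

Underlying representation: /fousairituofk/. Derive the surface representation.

fouzaeriduof

Rule 1 (intervocalic voicing): /s/ is a voiceless obstruent between vowels /u/ and /a/, so it voices to [z]. /t/ is a voiceless obstruent between vowels /i/ and /u/, so it voices to [d]. /fousairituofk/ → fouzairiduofk.
Rule 2 (pre-rhotic lowering): /i/ is a high vowel immediately before /r/, so it lowers to [e]. /fouzairiduofk/ → fouzaeriduofk.
Rule 3 (final cluster simplification): /k/ is the second consonant of a word-final cluster /fk/, so it deletes. /fouzaeriduofk/ → fouzaeriduof.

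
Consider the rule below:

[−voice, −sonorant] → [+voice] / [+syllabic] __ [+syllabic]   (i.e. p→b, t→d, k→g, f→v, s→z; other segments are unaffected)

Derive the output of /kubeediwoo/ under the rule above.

kubeediwoo

No segment of /kubeediwoo/ meets the structural description of the rule, so the form surfaces unchanged.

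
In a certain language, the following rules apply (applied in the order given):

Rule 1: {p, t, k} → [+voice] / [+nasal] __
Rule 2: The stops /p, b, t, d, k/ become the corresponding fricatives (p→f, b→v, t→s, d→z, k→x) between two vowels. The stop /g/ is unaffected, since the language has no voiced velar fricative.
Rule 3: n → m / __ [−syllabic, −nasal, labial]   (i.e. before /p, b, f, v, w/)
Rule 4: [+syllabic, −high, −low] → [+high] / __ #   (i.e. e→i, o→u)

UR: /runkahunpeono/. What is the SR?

rungahumbeonu

Rule 1 (post-nasal voicing): /k/ is a voiceless stop immediately after the nasal /n/, so it voices to [g]. /p/ is a voiceless stop immediately after the nasal /n/, so it voices to [b]. /runkahunpeono/ → rungahunbeono.
Rule 2 (intervocalic spirantization): no segment meets the environment; /rungahunbeono/ is unchanged.
Rule 3 (nasal place assimilation): /n/ precedes the labial consonant /b/, so it assimilates in place to [m]. /rungahunbeono/ → rungahumbeono.
Rule 4 (final vowel raising): /o/ is a mid vowel in word-final position, so it raises to [u]. /rungahumbeono/ → rungahumbeonu.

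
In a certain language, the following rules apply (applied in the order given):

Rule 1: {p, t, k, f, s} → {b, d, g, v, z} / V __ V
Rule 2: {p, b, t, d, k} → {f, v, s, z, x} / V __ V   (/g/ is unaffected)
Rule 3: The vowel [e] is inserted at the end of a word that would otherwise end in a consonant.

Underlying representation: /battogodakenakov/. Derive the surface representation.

Rule 1 (intervocalic voicing): /k/ is a voiceless obstruent between vowels /a/ and /e/, so it voices to [g]. /k/ is a voiceless obstruent between vowels /a/ and /o/, so it voices to [g]. /battogodakenakov/ → battogodagenagov.
Rule 2 (intervocalic spirantization): /d/ is a stop between vowels /o/ and /a/, so it spirantizes to the fricative [z]. /battogodagenagov/ → battogozagenagov.
Rule 3 (final e-epenthesis): the form ends in the consonant /v/, so [e] is inserted word-finally. /battogozagenagov/ → battogozagenagove.

battogozagenagove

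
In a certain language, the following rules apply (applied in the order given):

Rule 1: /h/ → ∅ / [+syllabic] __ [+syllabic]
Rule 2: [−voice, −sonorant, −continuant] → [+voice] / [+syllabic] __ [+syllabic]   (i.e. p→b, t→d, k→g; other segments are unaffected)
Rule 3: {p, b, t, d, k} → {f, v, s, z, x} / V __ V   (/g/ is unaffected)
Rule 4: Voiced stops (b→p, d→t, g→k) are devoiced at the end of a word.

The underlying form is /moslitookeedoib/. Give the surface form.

Rule 1 (intervocalic h-deletion): no segment meets the environment; /moslitookeedoib/ is unchanged.
Rule 2 (intervocalic voicing): /t/ is a voiceless stop between vowels /i/ and /o/, so it voices to [d]. /k/ is a voiceless stop between vowels /o/ and /e/, so it voices to [g]. /moslitookeedoib/ → moslidoogeedoib.
Rule 3 (intervocalic spirantization): /d/ is a stop between vowels /i/ and /o/, so it spirantizes to the fricative [z]. /d/ is a stop between vowels /e/ and /o/, so it spirantizes to the fricative [z]. /moslidoogeedoib/ → moslizoogeezoib.
Rule 4 (final devoicing): /b/ is a voiced stop in word-final position, so it devoices to [p]. /moslizoogeezoib/ → moslizoogeezoip.

moslizoogeezoip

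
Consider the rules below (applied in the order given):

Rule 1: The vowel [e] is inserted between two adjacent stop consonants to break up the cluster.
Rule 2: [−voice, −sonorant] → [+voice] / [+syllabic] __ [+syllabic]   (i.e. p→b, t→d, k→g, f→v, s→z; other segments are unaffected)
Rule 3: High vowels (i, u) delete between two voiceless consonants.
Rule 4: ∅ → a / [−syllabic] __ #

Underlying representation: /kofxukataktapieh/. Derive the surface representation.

Rule 1 (stop-cluster e-epenthesis): /k/ and /t/ form a stop–stop cluster, so [e] is inserted between them. /kofxukataktapieh/ → kofxukataketapieh.
Rule 2 (intervocalic voicing): /k/ is a voiceless obstruent between vowels /u/ and /a/, so it voices to [g]. /t/ is a voiceless obstruent between vowels /a/ and /a/, so it voices to [d]. /k/ is a voiceless obstruent between vowels /a/ and /e/, so it voices to [g]. /t/ is a voiceless obstruent between vowels /e/ and /a/, so it voices to [d]. /p/ is a voiceless obstruent between vowels /a/ and /i/, so it voices to [b]. /kofxukataketapieh/ → kofxugadagedabieh.
Rule 3 (high vowel syncope): no segment meets the environment; /kofxugadagedabieh/ is unchanged.
Rule 4 (final a-epenthesis): the form ends in the consonant /h/, so [a] is inserted word-finally. /kofxugadagedabieh/ → kofxugadagedabieha.

kofxugadagedabieha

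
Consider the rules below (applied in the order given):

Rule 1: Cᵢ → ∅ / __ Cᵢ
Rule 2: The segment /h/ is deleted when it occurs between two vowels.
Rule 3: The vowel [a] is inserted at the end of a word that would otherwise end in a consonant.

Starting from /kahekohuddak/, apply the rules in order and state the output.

Rule 1 (degemination): /dd/ is a geminate; the first /d/ deletes. /kahekohuddak/ → kahekohudak.
Rule 2 (intervocalic h-deletion): /h/ occurs between vowels /a/ and /e/, so it deletes. /h/ occurs between vowels /o/ and /u/, so it deletes. /kahekohudak/ → kaekoudak.
Rule 3 (final a-epenthesis): the form ends in the consonant /k/, so [a] is inserted word-finally. /kaekoudak/ → kaekoudaka.

kaekoudaka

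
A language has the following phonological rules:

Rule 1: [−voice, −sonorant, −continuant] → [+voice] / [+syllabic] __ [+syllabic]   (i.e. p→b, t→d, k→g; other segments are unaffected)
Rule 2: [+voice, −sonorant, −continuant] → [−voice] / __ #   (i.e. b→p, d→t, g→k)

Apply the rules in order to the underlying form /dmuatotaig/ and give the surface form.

dmuadodaik

Rule 1 (intervocalic voicing): /t/ is a voiceless stop between vowels /a/ and /o/, so it voices to [d]. /t/ is a voiceless stop between vowels /o/ and /a/, so it voices to [d]. /dmuatotaig/ → dmuadodaig.
Rule 2 (final devoicing): /g/ is a voiced stop in word-final position, so it devoices to [k]. /dmuadodaig/ → dmuadodaik.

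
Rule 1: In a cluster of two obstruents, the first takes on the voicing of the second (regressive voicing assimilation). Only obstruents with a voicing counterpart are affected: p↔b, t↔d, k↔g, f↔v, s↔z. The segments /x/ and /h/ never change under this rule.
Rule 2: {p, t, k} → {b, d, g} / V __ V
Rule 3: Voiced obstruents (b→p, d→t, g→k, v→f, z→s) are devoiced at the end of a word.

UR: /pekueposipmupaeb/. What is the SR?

peguebosipmubaep

Rule 1 (regressive voicing assimilation): no segment meets the environment; /pekueposipmupaeb/ is unchanged.
Rule 2 (intervocalic voicing): /k/ is a voiceless stop between vowels /e/ and /u/, so it voices to [g]. /p/ is a voiceless stop between vowels /e/ and /o/, so it voices to [b]. /p/ is a voiceless stop between vowels /u/ and /a/, so it voices to [b]. /pekueposipmupaeb/ → peguebosipmubaeb.
Rule 3 (final devoicing): /b/ is a voiced obstruent in word-final position, so it devoices to [p]. /peguebosipmubaeb/ → peguebosipmubaep.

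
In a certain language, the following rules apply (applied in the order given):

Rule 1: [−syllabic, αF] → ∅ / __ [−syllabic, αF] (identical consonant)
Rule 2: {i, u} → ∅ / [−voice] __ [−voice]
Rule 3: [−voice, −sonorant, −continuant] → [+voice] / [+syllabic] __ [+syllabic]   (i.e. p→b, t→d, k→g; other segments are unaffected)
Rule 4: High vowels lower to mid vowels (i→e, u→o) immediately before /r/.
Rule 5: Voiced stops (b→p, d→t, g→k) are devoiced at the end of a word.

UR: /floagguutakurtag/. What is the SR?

floaguudagortak

Rule 1 (degemination): /gg/ is a geminate; the first /g/ deletes. /floagguutakurtag/ → floaguutakurtag.
Rule 2 (high vowel syncope): no segment meets the environment; /floaguutakurtag/ is unchanged.
Rule 3 (intervocalic voicing): /t/ is a voiceless stop between vowels /u/ and /a/, so it voices to [d]. /k/ is a voiceless stop between vowels /a/ and /u/, so it voices to [g]. /floaguutakurtag/ → floaguudagurtag.
Rule 4 (pre-rhotic lowering): /u/ is a high vowel immediately before /r/, so it lowers to [o]. /floaguudagurtag/ → floaguudagortag.
Rule 5 (final devoicing): /g/ is a voiced stop in word-final position, so it devoices to [k]. /floaguudagortag/ → floaguudagortak.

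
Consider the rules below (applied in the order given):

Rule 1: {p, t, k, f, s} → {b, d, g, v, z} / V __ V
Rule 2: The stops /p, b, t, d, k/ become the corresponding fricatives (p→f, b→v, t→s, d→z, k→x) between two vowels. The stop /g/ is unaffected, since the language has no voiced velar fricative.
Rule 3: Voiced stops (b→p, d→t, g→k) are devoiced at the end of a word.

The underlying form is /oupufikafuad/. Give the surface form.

ouvuvigavuat

Rule 1 (intervocalic voicing): /p/ is a voiceless obstruent between vowels /u/ and /u/, so it voices to [b]. /f/ is a voiceless obstruent between vowels /u/ and /i/, so it voices to [v]. /k/ is a voiceless obstruent between vowels /i/ and /a/, so it voices to [g]. /f/ is a voiceless obstruent between vowels /a/ and /u/, so it voices to [v]. /oupufikafuad/ → oubuvigavuad.
Rule 2 (intervocalic spirantization): /b/ is a stop between vowels /u/ and /u/, so it spirantizes to the fricative [v]. /oubuvigavuad/ → ouvuvigavuad.
Rule 3 (final devoicing): /d/ is a voiced stop in word-final position, so it devoices to [t]. /ouvuvigavuad/ → ouvuvigavuat.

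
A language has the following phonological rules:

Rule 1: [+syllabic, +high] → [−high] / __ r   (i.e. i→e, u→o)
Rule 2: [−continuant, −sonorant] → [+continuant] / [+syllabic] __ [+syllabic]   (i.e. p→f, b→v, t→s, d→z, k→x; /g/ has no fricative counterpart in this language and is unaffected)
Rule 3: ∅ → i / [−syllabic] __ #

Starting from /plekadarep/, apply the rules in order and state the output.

Rule 1 (pre-rhotic lowering): no segment meets the environment; /plekadarep/ is unchanged.
Rule 2 (intervocalic spirantization): /k/ is a stop between vowels /e/ and /a/, so it spirantizes to the fricative [x]. /d/ is a stop between vowels /a/ and /a/, so it spirantizes to the fricative [z]. /plekadarep/ → plexazarep.
Rule 3 (final i-epenthesis): the form ends in the consonant /p/, so [i] is inserted word-finally. /plexazarep/ → plexazarepi.

plexazarepi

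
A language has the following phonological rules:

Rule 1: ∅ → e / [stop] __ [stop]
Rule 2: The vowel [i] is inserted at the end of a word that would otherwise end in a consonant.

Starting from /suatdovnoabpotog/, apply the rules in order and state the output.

suatedovnoabepotogi

Rule 1 (stop-cluster e-epenthesis): /t/ and /d/ form a stop–stop cluster, so [e] is inserted between them. /b/ and /p/ form a stop–stop cluster, so [e] is inserted between them. /suatdovnoabpotog/ → suatedovnoabepotog.
Rule 2 (final i-epenthesis): the form ends in the consonant /g/, so [i] is inserted word-finally. /suatedovnoabepotog/ → suatedovnoabepotogi.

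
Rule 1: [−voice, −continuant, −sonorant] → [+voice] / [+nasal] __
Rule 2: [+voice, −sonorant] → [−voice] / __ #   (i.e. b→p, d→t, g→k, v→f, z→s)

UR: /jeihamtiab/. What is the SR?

jeihamdiap

Rule 1 (post-nasal voicing): /t/ is a voiceless stop immediately after the nasal /m/, so it voices to [d]. /jeihamtiab/ → jeihamdiab.
Rule 2 (final devoicing): /b/ is a voiced obstruent in word-final position, so it devoices to [p]. /jeihamdiab/ → jeihamdiap.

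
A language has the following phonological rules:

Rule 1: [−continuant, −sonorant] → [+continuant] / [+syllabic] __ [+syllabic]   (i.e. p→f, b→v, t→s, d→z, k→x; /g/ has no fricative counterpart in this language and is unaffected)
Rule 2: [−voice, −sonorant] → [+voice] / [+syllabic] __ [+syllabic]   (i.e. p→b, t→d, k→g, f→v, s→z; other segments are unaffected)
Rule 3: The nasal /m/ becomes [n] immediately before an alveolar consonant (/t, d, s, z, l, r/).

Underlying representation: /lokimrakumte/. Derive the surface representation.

Rule 1 (intervocalic spirantization): /k/ is a stop between vowels /o/ and /i/, so it spirantizes to the fricative [x]. /k/ is a stop between vowels /a/ and /u/, so it spirantizes to the fricative [x]. /lokimrakumte/ → loximraxumte.
Rule 2 (intervocalic voicing): no segment meets the environment; /loximraxumte/ is unchanged.
Rule 3 (nasal place assimilation): /m/ precedes the alveolar consonant /r/, so it assimilates in place to [n]. /m/ precedes the alveolar consonant /t/, so it assimilates in place to [n]. /loximraxumte/ → loxinraxunte.

loxinraxunte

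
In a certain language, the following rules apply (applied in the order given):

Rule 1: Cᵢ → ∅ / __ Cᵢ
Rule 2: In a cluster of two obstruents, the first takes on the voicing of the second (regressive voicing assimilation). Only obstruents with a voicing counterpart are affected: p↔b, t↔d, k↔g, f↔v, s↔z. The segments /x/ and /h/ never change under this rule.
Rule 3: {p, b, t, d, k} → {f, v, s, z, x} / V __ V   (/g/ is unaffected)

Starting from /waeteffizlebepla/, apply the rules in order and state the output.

Rule 1 (degemination): /ff/ is a geminate; the first /f/ deletes. /waeteffizlebepla/ → waetefizlebepla.
Rule 2 (regressive voicing assimilation): no segment meets the environment; /waetefizlebepla/ is unchanged.
Rule 3 (intervocalic spirantization): /t/ is a stop between vowels /e/ and /e/, so it spirantizes to the fricative [s]. /b/ is a stop between vowels /e/ and /e/, so it spirantizes to the fricative [v]. /waetefizlebepla/ → waesefizlevepla.

waesefizlevepla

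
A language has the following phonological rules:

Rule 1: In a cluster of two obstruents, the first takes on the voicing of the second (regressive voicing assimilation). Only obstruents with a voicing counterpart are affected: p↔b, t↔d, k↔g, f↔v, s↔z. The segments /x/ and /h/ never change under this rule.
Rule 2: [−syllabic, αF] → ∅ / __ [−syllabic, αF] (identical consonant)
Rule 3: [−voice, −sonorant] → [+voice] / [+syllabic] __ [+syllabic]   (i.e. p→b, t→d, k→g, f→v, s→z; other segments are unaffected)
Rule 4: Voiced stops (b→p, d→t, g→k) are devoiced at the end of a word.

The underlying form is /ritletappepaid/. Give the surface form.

ritledabebait

Rule 1 (regressive voicing assimilation): no segment meets the environment; /ritletappepaid/ is unchanged.
Rule 2 (degemination): /pp/ is a geminate; the first /p/ deletes. /ritletappepaid/ → ritletapepaid.
Rule 3 (intervocalic voicing): /t/ is a voiceless obstruent between vowels /e/ and /a/, so it voices to [d]. /p/ is a voiceless obstruent between vowels /a/ and /e/, so it voices to [b]. /p/ is a voiceless obstruent between vowels /e/ and /a/, so it voices to [b]. /ritletapepaid/ → ritledabebaid.
Rule 4 (final devoicing): /d/ is a voiced stop in word-final position, so it devoices to [t]. /ritledabebaid/ → ritledabebait.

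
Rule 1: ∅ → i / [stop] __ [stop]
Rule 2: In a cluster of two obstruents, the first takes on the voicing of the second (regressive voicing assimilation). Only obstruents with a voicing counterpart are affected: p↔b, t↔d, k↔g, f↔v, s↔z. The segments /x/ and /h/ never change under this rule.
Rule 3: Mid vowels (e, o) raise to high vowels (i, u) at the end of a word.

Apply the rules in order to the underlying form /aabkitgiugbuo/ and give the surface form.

Rule 1 (stop-cluster i-epenthesis): /b/ and /k/ form a stop–stop cluster, so [i] is inserted between them. /t/ and /g/ form a stop–stop cluster, so [i] is inserted between them. /g/ and /b/ form a stop–stop cluster, so [i] is inserted between them. /aabkitgiugbuo/ → aabikitigiugibuo.
Rule 2 (regressive voicing assimilation): no segment meets the environment; /aabikitigiugibuo/ is unchanged.
Rule 3 (final vowel raising): /o/ is a mid vowel in word-final position, so it raises to [u]. /aabikitigiugibuo/ → aabikitigiugibuu.

aabikitigiugibuu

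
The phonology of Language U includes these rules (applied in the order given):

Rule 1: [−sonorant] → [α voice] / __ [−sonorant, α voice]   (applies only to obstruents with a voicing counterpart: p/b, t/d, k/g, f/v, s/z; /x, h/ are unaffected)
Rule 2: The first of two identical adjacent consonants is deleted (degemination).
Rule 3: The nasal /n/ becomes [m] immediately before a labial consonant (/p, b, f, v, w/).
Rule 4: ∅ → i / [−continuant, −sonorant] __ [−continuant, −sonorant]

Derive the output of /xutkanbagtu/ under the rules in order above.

Rule 1 (regressive voicing assimilation): /g/ precedes the voiceless obstruent /t/, so it devoices to [k] by assimilation. /xutkanbagtu/ → xutkanbaktu.
Rule 2 (degemination): no segment meets the environment; /xutkanbaktu/ is unchanged.
Rule 3 (nasal place assimilation): /n/ precedes the labial consonant /b/, so it assimilates in place to [m]. /xutkanbaktu/ → xutkambaktu.
Rule 4 (stop-cluster i-epenthesis): /t/ and /k/ form a stop–stop cluster, so [i] is inserted between them. /k/ and /t/ form a stop–stop cluster, so [i] is inserted between them. /xutkambaktu/ → xutikambakitu.

xutikambakitu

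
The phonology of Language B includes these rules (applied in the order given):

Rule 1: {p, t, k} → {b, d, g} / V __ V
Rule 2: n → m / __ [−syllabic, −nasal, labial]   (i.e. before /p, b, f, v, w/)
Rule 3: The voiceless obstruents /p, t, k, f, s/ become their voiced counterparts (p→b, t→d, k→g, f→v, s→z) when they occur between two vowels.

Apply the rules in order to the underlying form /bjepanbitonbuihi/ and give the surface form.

Rule 1 (intervocalic voicing): /p/ is a voiceless stop between vowels /e/ and /a/, so it voices to [b]. /t/ is a voiceless stop between vowels /i/ and /o/, so it voices to [d]. /bjepanbitonbuihi/ → bjebanbidonbuihi.
Rule 2 (nasal place assimilation): /n/ precedes the labial consonant /b/, so it assimilates in place to [m]. /n/ precedes the labial consonant /b/, so it assimilates in place to [m]. /bjebanbidonbuihi/ → bjebambidombuihi.
Rule 3 (intervocalic voicing): no segment meets the environment; /bjebambidombuihi/ is unchanged.

bjebambidombuihi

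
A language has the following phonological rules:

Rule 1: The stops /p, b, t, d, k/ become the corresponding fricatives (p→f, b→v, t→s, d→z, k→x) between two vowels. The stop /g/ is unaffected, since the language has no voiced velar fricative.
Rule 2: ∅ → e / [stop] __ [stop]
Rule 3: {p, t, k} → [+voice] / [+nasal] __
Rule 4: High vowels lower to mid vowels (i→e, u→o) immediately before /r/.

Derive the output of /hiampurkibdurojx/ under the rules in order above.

Rule 1 (intervocalic spirantization): no segment meets the environment; /hiampurkibdurojx/ is unchanged.
Rule 2 (stop-cluster e-epenthesis): /b/ and /d/ form a stop–stop cluster, so [e] is inserted between them. /hiampurkibdurojx/ → hiampurkibedurojx.
Rule 3 (post-nasal voicing): /p/ is a voiceless stop immediately after the nasal /m/, so it voices to [b]. /hiampurkibedurojx/ → hiamburkibedurojx.
Rule 4 (pre-rhotic lowering): /u/ is a high vowel immediately before /r/, so it lowers to [o]. /u/ is a high vowel immediately before /r/, so it lowers to [o]. /hiamburkibedurojx/ → hiamborkibedorojx.

hiamborkibedorojx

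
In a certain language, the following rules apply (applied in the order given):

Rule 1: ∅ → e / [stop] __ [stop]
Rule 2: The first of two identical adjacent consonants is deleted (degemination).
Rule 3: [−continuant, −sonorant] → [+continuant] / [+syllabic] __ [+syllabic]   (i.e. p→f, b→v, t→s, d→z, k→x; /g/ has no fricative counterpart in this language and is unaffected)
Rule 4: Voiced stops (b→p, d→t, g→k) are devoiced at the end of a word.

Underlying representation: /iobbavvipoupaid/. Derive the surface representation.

Rule 1 (stop-cluster e-epenthesis): /b/ and /b/ form a stop–stop cluster, so [e] is inserted between them. /iobbavvipoupaid/ → iobebavvipoupaid.
Rule 2 (degemination): /vv/ is a geminate; the first /v/ deletes. /iobebavvipoupaid/ → iobebavipoupaid.
Rule 3 (intervocalic spirantization): /b/ is a stop between vowels /o/ and /e/, so it spirantizes to the fricative [v]. /b/ is a stop between vowels /e/ and /a/, so it spirantizes to the fricative [v]. /p/ is a stop between vowels /i/ and /o/, so it spirantizes to the fricative [f]. /p/ is a stop between vowels /u/ and /a/, so it spirantizes to the fricative [f]. /iobebavipoupaid/ → iovevavifoufaid.
Rule 4 (final devoicing): /d/ is a voiced stop in word-final position, so it devoices to [t]. /iovevavifoufaid/ → iovevavifoufait.

iovevavifoufait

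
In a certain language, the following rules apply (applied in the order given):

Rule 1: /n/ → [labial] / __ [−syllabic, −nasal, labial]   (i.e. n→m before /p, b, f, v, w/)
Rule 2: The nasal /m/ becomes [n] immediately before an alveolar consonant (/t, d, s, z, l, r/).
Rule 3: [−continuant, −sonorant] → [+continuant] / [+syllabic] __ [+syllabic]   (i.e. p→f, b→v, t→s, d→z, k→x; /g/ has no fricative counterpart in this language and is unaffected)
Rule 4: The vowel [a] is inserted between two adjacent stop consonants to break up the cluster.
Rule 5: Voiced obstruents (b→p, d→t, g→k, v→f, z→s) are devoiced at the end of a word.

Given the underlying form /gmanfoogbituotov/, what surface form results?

Rule 1 (nasal place assimilation): /n/ precedes the labial consonant /f/, so it assimilates in place to [m]. /gmanfoogbituotov/ → gmamfoogbituotov.
Rule 2 (nasal place assimilation): no segment meets the environment; /gmamfoogbituotov/ is unchanged.
Rule 3 (intervocalic spirantization): /t/ is a stop between vowels /i/ and /u/, so it spirantizes to the fricative [s]. /t/ is a stop between vowels /o/ and /o/, so it spirantizes to the fricative [s]. /gmamfoogbituotov/ → gmamfoogbisuosov.
Rule 4 (stop-cluster a-epenthesis): /g/ and /b/ form a stop–stop cluster, so [a] is inserted between them. /gmamfoogbisuosov/ → gmamfoogabisuosov.
Rule 5 (final devoicing): /v/ is a voiced obstruent in word-final position, so it devoices to [f]. /gmamfoogabisuosov/ → gmamfoogabisuosof.

gmamfoogabisuosof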